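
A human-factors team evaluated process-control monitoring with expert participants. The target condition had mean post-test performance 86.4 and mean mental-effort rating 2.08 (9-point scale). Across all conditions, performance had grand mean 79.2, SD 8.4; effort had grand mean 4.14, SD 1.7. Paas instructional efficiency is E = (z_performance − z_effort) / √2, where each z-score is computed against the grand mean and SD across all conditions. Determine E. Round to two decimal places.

z_performance = (86.4 − 79.2) / 8.4 = 7.2000 / 8.4 = 0.8571.
z_effort = (2.08 − 4.14) / 1.7 = -2.0600 / 1.7 = -1.2118.
z_P − z_E = 0.8571 − (-1.2118) = 2.0689.
E = 2.0689 / √2 = 2.0689 / 1.41421 = 1.4629 ≈ 1.46.

1.46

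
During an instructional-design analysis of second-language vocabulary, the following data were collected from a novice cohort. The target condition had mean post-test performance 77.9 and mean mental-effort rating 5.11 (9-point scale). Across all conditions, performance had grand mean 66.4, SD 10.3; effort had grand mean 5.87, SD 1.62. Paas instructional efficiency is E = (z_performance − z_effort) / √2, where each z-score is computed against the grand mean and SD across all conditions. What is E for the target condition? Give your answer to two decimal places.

1.12

z_performance = (77.9 − 66.4) / 10.3 = 11.5000 / 10.3 = 1.1165.
z_effort = (5.11 − 5.87) / 1.62 = -0.7600 / 1.62 = -0.4691.
z_P − z_E = 1.1165 − (-0.4691) = 1.5856.
E = 1.5856 / √2 = 1.5856 / 1.41421 = 1.1212 ≈ 1.12.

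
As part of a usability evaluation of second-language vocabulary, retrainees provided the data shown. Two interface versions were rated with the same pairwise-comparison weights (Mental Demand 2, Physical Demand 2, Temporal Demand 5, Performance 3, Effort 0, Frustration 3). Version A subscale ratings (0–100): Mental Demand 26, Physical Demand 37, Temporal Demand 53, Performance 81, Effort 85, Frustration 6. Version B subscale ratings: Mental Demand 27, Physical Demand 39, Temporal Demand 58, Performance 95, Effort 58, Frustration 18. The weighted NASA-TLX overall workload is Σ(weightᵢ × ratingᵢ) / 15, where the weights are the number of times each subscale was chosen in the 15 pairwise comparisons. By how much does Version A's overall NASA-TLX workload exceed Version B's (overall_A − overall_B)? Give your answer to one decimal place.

Version A weighted sum = 2·26 + 2·37 + 5·53 + 3·81 + 0·85 + 3·6 = 52 + 74 + 265 + 243 + 0 + 18 = 652; overall_A = 652/15 = 43.4667.
Version B weighted sum = 2·27 + 2·39 + 5·58 + 3·95 + 0·58 + 3·18 = 54 + 78 + 290 + 285 + 0 + 54 = 761; overall_B = 761/15 = 50.7333.
Difference = 43.4667 − 50.7333 = -7.2666 ≈ -7.3.

-7.3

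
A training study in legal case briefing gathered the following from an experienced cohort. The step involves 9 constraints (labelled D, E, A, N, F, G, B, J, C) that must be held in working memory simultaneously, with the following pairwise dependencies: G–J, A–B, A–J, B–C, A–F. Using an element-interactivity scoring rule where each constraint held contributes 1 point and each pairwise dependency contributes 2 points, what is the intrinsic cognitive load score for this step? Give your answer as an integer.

19

Count of constraints held simultaneously: 9.
Count of pairwise dependencies listed: 5.
Element contribution: 9 × 1 = 9.
Interaction contribution: 5 × 2 = 10.
Intrinsic load = 9 + 10 = 19.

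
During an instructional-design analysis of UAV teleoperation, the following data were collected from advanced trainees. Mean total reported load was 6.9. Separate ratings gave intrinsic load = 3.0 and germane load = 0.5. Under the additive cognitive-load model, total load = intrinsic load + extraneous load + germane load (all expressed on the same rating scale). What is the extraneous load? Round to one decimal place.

extraneous load = total − intrinsic − germane
             = 6.9 − 3.0 − 0.5 = 3.4.

3.4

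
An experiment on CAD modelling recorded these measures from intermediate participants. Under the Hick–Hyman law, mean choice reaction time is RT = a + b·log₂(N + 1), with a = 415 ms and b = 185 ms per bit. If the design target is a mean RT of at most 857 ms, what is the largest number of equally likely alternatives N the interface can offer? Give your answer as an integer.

4

Set 415 + 185·log₂(N + 1) ≤ 857.
log₂(N + 1) ≤ (857 − 415) / 185 = 2.3892.
N + 1 ≤ 2^2.3892 = 5.2387.
N ≤ 4.2387, so the largest integer N is 4.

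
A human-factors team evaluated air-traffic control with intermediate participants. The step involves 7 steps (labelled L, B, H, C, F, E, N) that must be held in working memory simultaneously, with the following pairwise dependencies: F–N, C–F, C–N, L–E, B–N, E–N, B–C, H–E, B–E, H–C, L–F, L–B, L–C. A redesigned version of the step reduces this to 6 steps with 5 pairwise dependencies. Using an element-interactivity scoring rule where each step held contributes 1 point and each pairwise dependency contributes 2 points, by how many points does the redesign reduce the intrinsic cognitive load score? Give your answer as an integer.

Original: 7 × 1 + 13 × 2 = 7 + 26 = 33.
Redesigned: 6 × 1 + 5 × 2 = 6 + 10 = 16.
Reduction = 33 − 16 = 17.

17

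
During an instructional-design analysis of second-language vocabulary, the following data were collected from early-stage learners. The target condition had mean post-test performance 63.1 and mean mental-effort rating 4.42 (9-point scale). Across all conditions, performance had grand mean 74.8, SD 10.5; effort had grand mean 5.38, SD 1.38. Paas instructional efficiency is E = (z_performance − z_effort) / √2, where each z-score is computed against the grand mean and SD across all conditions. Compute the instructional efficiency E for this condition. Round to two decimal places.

-0.30

z_performance = (63.1 − 74.8) / 10.5 = -11.7000 / 10.5 = -1.1143.
z_effort = (4.42 − 5.38) / 1.38 = -0.9600 / 1.38 = -0.6957.
z_P − z_E = -1.1143 − (-0.6957) = -0.4186.
E = -0.4186 / √2 = -0.4186 / 1.41421 = -0.2960 ≈ -0.30.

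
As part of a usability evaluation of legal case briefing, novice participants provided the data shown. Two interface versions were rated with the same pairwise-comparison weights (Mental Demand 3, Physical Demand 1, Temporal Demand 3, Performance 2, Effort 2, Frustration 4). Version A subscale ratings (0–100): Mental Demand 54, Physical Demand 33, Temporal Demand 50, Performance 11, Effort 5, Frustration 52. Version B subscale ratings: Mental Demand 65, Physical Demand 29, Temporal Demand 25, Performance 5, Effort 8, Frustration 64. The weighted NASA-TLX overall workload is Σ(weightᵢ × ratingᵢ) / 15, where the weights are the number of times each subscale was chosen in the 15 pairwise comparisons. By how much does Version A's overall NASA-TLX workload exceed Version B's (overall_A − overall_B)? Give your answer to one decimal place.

0.3

Version A weighted sum = 3·54 + 1·33 + 3·50 + 2·11 + 2·5 + 4·52 = 162 + 33 + 150 + 22 + 10 + 208 = 585; overall_A = 585/15 = 39.0000.
Version B weighted sum = 3·65 + 1·29 + 3·25 + 2·5 + 2·8 + 4·64 = 195 + 29 + 75 + 10 + 16 + 256 = 581; overall_B = 581/15 = 38.7333.
Difference = 39.0000 − 38.7333 = 0.2667 ≈ 0.3.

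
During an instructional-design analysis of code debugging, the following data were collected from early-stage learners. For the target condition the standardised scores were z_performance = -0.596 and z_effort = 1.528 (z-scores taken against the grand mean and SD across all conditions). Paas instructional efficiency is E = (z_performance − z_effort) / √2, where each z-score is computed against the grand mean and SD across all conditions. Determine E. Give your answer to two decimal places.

-1.50

z_P − z_E = -0.596 − 1.528 = -2.1240.
E = -2.1240 / √2 = -2.1240 / 1.41421 = -1.5019 ≈ -1.50.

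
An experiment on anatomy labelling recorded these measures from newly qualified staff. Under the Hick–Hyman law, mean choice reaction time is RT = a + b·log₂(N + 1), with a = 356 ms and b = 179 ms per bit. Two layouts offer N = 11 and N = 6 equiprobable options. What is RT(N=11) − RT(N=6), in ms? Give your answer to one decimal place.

139.2

RT(11) = 356 + 179·log₂(12) = 356 + 179·3.5850 = 997.7150 ms.
RT(6) = 356 + 179·log₂(7) = 356 + 179·2.8074 = 858.5246 ms.
Difference = 997.7150 − 858.5246 = 139.1904 ≈ 139.2 ms.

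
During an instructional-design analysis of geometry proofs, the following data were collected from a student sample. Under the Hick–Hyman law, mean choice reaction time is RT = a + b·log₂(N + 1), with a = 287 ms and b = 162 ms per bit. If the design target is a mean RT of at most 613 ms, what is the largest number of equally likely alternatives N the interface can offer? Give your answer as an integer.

Set 287 + 162·log₂(N + 1) ≤ 613.
log₂(N + 1) ≤ (613 − 287) / 162 = 2.0123.
N + 1 ≤ 2^2.0123 = 4.0342.
N ≤ 3.0342, so the largest integer N is 3.

3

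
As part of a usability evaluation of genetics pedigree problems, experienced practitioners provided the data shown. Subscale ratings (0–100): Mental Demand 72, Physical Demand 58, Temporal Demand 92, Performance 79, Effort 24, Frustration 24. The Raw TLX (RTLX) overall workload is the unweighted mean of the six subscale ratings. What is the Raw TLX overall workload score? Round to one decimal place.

58.2

Sum of ratings = 72 + 58 + 92 + 79 + 24 + 24 = 349.
RTLX = 349 / 6 = 58.1667 ≈ 58.2.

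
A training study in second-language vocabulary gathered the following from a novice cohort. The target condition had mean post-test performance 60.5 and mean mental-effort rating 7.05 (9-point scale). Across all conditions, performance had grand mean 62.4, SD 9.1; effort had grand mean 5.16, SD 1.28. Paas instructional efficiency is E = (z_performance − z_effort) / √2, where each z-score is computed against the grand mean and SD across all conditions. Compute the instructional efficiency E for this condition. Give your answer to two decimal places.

z_performance = (60.5 − 62.4) / 9.1 = -1.9000 / 9.1 = -0.2088.
z_effort = (7.05 − 5.16) / 1.28 = 1.8900 / 1.28 = 1.4766.
z_P − z_E = -0.2088 − 1.4766 = -1.6854.
E = -1.6854 / √2 = -1.6854 / 1.41421 = -1.1918 ≈ -1.19.

-1.19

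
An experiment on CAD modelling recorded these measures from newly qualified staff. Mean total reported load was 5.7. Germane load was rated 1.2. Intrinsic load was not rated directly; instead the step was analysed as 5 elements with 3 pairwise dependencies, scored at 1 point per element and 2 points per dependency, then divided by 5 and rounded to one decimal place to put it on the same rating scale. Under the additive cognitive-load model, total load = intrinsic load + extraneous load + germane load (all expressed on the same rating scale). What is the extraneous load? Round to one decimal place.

Intrinsic (element-interactivity): (5 × 1 + 3 × 2) / 5 = 11 / 5 = 2.2000 → 2.2.
extraneous load = total − intrinsic − germane
             = 5.7 − 2.2 − 1.2 = 2.3.

2.3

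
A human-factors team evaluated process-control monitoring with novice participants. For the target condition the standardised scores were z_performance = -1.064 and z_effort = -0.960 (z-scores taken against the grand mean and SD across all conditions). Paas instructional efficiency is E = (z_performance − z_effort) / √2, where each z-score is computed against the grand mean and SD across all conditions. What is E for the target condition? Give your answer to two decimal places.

z_P − z_E = -1.064 − (-0.960) = -0.1040.
E = -0.1040 / √2 = -0.1040 / 1.41421 = -0.0735 ≈ -0.07.

-0.07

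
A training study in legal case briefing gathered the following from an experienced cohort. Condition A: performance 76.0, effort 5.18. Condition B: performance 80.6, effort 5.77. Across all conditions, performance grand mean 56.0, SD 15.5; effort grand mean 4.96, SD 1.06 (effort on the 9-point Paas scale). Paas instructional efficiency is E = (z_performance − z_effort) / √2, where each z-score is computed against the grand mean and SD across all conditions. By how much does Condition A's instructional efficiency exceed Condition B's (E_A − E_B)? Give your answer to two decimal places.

Condition A: z_P = (76.0 − 56.0)/15.5 = 1.2903; z_E = (5.18 − 4.96)/1.06 = 0.2075; E_A = (1.2903 − 0.2075)/√2 = 0.7657.
Condition B: z_P = (80.6 − 56.0)/15.5 = 1.5871; z_E = (5.77 − 4.96)/1.06 = 0.7642; E_B = (1.5871 − 0.7642)/√2 = 0.5819.
E_A − E_B = 0.7657 − 0.5819 = 0.1838 ≈ 0.18.

0.18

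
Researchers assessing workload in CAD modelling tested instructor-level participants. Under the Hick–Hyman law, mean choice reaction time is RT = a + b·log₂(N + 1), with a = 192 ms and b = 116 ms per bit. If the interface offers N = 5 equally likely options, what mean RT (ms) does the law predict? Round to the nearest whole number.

492

log₂(5 + 1) = log₂(6) = 2.5850.
RT = 192 + 116 × 2.5850 = 192 + 299.8600 = 491.8600 ms.
≈ 492 ms.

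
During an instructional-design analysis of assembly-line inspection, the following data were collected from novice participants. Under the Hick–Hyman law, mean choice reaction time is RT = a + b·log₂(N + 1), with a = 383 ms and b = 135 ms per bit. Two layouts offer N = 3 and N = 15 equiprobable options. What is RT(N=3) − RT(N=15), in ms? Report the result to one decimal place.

RT(3) = 383 + 135·log₂(4) = 383 + 135·2.0000 = 653.0000 ms.
RT(15) = 383 + 135·log₂(16) = 383 + 135·4.0000 = 923.0000 ms.
Difference = 653.0000 − 923.0000 = -270.0000 ≈ -270.0 ms.

-270.0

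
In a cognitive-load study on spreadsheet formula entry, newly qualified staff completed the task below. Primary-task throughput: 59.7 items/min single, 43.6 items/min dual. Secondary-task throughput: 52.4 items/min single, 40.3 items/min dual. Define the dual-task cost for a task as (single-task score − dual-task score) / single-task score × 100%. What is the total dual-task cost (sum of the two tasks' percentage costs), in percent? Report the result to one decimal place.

Primary cost = (59.7 − 43.6) / 59.7 × 100% = 26.9682%.
Secondary cost = (52.4 − 40.3) / 52.4 × 100% = 23.0916%.
Total = 26.9682% + 23.0916% = 50.0598% ≈ 50.1%.

50.1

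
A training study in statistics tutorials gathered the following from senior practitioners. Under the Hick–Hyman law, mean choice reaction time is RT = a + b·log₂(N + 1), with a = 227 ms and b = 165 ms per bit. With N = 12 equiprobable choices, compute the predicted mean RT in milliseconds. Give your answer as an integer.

838

log₂(12 + 1) = log₂(13) = 3.7004.
RT = 227 + 165 × 3.7004 = 227 + 610.5660 = 837.5660 ms.
≈ 838 ms.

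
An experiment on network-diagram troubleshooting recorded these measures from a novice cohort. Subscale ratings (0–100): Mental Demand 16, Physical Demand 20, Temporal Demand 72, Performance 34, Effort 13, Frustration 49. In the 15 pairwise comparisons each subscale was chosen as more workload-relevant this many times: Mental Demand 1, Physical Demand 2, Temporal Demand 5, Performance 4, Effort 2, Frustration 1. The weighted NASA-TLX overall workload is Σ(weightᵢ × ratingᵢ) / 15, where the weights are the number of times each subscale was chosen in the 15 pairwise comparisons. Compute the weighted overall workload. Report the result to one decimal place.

41.8

The tallies are the weights (they sum to 15).
Weighted sum = 1·16 + 2·20 + 5·72 + 4·34 + 2·13 + 1·49
            = 16 + 40 + 360 + 136 + 26 + 49 = 627.
Overall workload = 627 / 15 = 41.8000 ≈ 41.8.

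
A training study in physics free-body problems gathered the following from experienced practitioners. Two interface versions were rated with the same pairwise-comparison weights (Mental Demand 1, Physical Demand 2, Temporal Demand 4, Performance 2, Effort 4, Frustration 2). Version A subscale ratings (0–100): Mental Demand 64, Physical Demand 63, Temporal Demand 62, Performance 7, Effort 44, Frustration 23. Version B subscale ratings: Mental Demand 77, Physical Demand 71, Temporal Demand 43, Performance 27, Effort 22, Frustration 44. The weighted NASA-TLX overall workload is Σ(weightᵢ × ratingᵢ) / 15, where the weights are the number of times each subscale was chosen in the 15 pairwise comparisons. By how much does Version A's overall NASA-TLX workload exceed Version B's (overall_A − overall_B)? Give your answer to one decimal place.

Version A weighted sum = 1·64 + 2·63 + 4·62 + 2·7 + 4·44 + 2·23 = 64 + 126 + 248 + 14 + 176 + 46 = 674; overall_A = 674/15 = 44.9333.
Version B weighted sum = 1·77 + 2·71 + 4·43 + 2·27 + 4·22 + 2·44 = 77 + 142 + 172 + 54 + 88 + 88 = 621; overall_B = 621/15 = 41.4000.
Difference = 44.9333 − 41.4000 = 3.5333 ≈ 3.5.

3.5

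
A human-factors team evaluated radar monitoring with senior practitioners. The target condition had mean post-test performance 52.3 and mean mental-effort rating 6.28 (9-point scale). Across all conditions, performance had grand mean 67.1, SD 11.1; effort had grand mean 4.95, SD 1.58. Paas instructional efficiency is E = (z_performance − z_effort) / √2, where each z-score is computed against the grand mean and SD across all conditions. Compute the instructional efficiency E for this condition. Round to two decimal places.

z_performance = (52.3 − 67.1) / 11.1 = -14.8000 / 11.1 = -1.3333.
z_effort = (6.28 − 4.95) / 1.58 = 1.3300 / 1.58 = 0.8418.
z_P − z_E = -1.3333 − 0.8418 = -2.1751.
E = -2.1751 / √2 = -2.1751 / 1.41421 = -1.5380 ≈ -1.54.

-1.54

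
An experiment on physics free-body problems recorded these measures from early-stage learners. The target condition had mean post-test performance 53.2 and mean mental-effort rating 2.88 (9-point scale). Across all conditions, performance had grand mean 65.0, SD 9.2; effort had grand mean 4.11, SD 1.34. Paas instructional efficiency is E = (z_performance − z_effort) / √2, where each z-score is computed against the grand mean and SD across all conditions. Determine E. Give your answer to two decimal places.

-0.26

z_performance = (53.2 − 65.0) / 9.2 = -11.8000 / 9.2 = -1.2826.
z_effort = (2.88 − 4.11) / 1.34 = -1.2300 / 1.34 = -0.9179.
z_P − z_E = -1.2826 − (-0.9179) = -0.3647.
E = -0.3647 / √2 = -0.3647 / 1.41421 = -0.2579 ≈ -0.26.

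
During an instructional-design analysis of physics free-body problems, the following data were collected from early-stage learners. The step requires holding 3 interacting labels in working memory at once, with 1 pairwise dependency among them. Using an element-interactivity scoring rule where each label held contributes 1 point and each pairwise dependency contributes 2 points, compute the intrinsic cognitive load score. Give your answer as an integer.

Element contribution: 3 × 1 = 3.
Interaction contribution: 1 × 2 = 2.
Intrinsic load = 3 + 2 = 5.

5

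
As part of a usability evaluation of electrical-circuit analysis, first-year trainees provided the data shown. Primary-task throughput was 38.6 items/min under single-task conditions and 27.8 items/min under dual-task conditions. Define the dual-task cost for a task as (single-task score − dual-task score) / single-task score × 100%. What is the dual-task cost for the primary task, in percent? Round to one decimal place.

Cost = (38.6 − 27.8) / 38.6 × 100%
     = 10.8000 / 38.6 × 100% = 27.9793%.
≈ 28.0%.

28.0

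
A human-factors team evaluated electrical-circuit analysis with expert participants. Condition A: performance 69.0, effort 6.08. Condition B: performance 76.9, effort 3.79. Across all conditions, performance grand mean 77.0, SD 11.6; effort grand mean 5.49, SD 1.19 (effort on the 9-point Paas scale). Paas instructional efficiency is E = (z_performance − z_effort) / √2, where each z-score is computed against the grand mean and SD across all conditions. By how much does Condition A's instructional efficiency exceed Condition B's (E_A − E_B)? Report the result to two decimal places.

Condition A: z_P = (69.0 − 77.0)/11.6 = -0.6897; z_E = (6.08 − 5.49)/1.19 = 0.4958; E_A = (-0.6897 − 0.4958)/√2 = -0.8383.
Condition B: z_P = (76.9 − 77.0)/11.6 = -0.0086; z_E = (3.79 − 5.49)/1.19 = -1.4286; E_B = (-0.0086 − (-1.4286))/√2 = 1.0041.
E_A − E_B = -0.8383 − 1.0041 = -1.8424 ≈ -1.84.

-1.84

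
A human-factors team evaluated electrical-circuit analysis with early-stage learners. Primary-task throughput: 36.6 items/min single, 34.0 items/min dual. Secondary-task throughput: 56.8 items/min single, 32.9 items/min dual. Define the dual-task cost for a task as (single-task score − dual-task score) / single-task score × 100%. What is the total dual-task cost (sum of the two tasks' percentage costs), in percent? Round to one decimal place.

Primary cost = (36.6 − 34.0) / 36.6 × 100% = 7.1038%.
Secondary cost = (56.8 − 32.9) / 56.8 × 100% = 42.0775%.
Total = 7.1038% + 42.0775% = 49.1813% ≈ 49.2%.

49.2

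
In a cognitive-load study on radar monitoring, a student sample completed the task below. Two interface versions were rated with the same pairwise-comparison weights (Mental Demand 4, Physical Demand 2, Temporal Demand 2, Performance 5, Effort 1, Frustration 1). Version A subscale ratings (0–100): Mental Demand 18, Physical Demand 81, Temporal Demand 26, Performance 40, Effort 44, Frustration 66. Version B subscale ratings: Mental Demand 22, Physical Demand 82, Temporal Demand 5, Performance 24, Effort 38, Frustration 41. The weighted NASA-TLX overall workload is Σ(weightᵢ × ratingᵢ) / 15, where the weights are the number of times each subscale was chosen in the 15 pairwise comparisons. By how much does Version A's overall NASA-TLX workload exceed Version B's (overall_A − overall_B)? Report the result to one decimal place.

9.0

Version A weighted sum = 4·18 + 2·81 + 2·26 + 5·40 + 1·44 + 1·66 = 72 + 162 + 52 + 200 + 44 + 66 = 596; overall_A = 596/15 = 39.7333.
Version B weighted sum = 4·22 + 2·82 + 2·5 + 5·24 + 1·38 + 1·41 = 88 + 164 + 10 + 120 + 38 + 41 = 461; overall_B = 461/15 = 30.7333.
Difference = 39.7333 − 30.7333 = 9.0000 ≈ 9.0.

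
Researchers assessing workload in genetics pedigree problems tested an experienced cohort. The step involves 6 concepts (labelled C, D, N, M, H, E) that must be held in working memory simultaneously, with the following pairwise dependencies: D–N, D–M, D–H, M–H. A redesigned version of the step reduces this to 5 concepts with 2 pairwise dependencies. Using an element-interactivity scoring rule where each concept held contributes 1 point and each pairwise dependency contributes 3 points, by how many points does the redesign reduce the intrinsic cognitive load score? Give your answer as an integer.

Original: 6 × 1 + 4 × 3 = 6 + 12 = 18.
Redesigned: 5 × 1 + 2 × 3 = 5 + 6 = 11.
Reduction = 18 − 11 = 7.

7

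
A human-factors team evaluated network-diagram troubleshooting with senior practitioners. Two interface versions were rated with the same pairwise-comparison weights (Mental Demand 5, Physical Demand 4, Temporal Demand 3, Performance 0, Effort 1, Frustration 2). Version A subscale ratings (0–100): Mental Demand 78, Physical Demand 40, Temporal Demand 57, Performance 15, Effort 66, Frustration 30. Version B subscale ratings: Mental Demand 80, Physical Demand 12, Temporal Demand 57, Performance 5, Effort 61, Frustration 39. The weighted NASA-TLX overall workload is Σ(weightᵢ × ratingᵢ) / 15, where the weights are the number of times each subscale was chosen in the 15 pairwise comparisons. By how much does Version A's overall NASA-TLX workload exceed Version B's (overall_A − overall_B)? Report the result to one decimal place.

5.9

Version A weighted sum = 5·78 + 4·40 + 3·57 + 0·15 + 1·66 + 2·30 = 390 + 160 + 171 + 0 + 66 + 60 = 847; overall_A = 847/15 = 56.4667.
Version B weighted sum = 5·80 + 4·12 + 3·57 + 0·5 + 1·61 + 2·39 = 400 + 48 + 171 + 0 + 61 + 78 = 758; overall_B = 758/15 = 50.5333.
Difference = 56.4667 − 50.5333 = 5.9334 ≈ 5.9.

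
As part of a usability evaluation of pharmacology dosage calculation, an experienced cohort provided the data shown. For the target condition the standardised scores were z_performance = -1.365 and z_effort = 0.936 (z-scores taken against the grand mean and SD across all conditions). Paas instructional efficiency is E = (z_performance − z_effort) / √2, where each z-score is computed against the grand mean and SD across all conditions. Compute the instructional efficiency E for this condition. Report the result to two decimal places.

-1.63

z_P − z_E = -1.365 − 0.936 = -2.3010.
E = -2.3010 / √2 = -2.3010 / 1.41421 = -1.6271 ≈ -1.63.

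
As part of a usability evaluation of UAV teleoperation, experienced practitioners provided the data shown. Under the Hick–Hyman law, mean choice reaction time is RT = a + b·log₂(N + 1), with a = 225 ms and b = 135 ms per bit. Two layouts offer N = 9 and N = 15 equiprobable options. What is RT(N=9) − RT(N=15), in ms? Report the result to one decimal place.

-91.5

RT(9) = 225 + 135·log₂(10) = 225 + 135·3.3219 = 673.4565 ms.
RT(15) = 225 + 135·log₂(16) = 225 + 135·4.0000 = 765.0000 ms.
Difference = 673.4565 − 765.0000 = -91.5435 ≈ -91.5 ms.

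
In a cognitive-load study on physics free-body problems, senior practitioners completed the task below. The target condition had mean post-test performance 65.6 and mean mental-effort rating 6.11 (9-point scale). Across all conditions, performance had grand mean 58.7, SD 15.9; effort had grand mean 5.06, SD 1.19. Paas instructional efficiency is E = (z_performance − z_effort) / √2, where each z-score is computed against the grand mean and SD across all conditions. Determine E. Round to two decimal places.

z_performance = (65.6 − 58.7) / 15.9 = 6.9000 / 15.9 = 0.4340.
z_effort = (6.11 − 5.06) / 1.19 = 1.0500 / 1.19 = 0.8824.
z_P − z_E = 0.4340 − 0.8824 = -0.4484.
E = -0.4484 / √2 = -0.4484 / 1.41421 = -0.3171 ≈ -0.32.

-0.32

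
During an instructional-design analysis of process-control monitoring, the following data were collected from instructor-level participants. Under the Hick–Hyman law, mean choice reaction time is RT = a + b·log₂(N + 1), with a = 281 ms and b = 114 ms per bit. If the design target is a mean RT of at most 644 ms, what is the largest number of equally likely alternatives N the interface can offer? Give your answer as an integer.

8

Set 281 + 114·log₂(N + 1) ≤ 644.
log₂(N + 1) ≤ (644 − 281) / 114 = 3.1842.
N + 1 ≤ 2^3.1842 = 9.0895.
N ≤ 8.0895, so the largest integer N is 8.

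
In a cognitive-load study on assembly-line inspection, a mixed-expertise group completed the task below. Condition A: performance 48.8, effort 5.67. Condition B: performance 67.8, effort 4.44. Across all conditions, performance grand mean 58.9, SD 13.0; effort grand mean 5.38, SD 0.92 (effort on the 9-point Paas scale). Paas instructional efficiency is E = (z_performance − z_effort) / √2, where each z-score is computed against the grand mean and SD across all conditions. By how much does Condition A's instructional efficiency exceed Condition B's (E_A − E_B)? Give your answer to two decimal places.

Condition A: z_P = (48.8 − 58.9)/13.0 = -0.7769; z_E = (5.67 − 5.38)/0.92 = 0.3152; E_A = (-0.7769 − 0.3152)/√2 = -0.7722.
Condition B: z_P = (67.8 − 58.9)/13.0 = 0.6846; z_E = (4.44 − 5.38)/0.92 = -1.0217; E_B = (0.6846 − (-1.0217))/√2 = 1.2065.
E_A − E_B = -0.7722 − 1.2065 = -1.9787 ≈ -1.98.

-1.98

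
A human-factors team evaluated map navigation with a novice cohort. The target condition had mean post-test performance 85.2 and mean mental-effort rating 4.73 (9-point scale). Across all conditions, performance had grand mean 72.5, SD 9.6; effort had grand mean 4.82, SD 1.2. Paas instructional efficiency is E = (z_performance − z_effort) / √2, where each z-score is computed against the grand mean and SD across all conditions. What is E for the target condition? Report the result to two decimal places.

z_performance = (85.2 − 72.5) / 9.6 = 12.7000 / 9.6 = 1.3229.
z_effort = (4.73 − 4.82) / 1.2 = -0.0900 / 1.2 = -0.0750.
z_P − z_E = 1.3229 − (-0.0750) = 1.3979.
E = 1.3979 / √2 = 1.3979 / 1.41421 = 0.9885 ≈ 0.99.

0.99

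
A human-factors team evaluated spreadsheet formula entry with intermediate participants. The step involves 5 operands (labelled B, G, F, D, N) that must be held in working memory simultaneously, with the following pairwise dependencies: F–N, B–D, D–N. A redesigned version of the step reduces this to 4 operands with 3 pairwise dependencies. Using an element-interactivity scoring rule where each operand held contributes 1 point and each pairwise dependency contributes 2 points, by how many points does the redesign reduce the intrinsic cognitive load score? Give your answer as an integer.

1

Original: 5 × 1 + 3 × 2 = 5 + 6 = 11.
Redesigned: 4 × 1 + 3 × 2 = 4 + 6 = 10.
Reduction = 11 − 10 = 1.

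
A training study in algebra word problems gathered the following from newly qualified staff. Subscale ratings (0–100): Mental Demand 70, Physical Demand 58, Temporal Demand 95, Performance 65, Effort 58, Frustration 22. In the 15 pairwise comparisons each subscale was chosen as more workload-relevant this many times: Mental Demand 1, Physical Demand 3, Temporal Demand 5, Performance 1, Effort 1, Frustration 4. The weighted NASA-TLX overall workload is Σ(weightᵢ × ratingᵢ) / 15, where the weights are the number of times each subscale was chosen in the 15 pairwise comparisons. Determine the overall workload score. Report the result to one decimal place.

62.0

The tallies are the weights (they sum to 15).
Weighted sum = 1·70 + 3·58 + 5·95 + 1·65 + 1·58 + 4·22
            = 70 + 174 + 475 + 65 + 58 + 88 = 930.
Overall workload = 930 / 15 = 62.0000 ≈ 62.0.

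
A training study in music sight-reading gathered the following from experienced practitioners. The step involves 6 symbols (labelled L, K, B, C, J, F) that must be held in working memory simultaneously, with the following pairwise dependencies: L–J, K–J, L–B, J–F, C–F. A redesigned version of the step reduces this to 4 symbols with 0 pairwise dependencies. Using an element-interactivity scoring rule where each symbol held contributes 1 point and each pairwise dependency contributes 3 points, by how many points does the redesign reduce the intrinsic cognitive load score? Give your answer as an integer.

Original: 6 × 1 + 5 × 3 = 6 + 15 = 21.
Redesigned: 4 × 1 + 0 × 3 = 4 + 0 = 4.
Reduction = 21 − 4 = 17.

17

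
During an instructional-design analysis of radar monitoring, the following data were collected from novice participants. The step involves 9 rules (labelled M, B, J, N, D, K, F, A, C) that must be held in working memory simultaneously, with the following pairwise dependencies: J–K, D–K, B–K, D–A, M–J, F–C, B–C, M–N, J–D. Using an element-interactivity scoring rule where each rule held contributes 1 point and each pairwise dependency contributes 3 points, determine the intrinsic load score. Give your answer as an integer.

36

Count of rules held simultaneously: 9.
Count of pairwise dependencies listed: 9.
Element contribution: 9 × 1 = 9.
Interaction contribution: 9 × 3 = 27.
Intrinsic load = 9 + 27 = 36.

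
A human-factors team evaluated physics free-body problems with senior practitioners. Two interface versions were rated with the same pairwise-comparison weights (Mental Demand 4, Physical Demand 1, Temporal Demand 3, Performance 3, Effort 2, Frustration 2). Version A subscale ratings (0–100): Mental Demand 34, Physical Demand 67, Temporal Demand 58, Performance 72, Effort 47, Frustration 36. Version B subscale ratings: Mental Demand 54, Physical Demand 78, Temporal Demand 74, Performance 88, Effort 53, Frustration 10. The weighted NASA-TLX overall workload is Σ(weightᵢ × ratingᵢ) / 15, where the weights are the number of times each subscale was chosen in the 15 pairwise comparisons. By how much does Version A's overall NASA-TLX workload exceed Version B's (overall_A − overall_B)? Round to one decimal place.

-9.8

Version A weighted sum = 4·34 + 1·67 + 3·58 + 3·72 + 2·47 + 2·36 = 136 + 67 + 174 + 216 + 94 + 72 = 759; overall_A = 759/15 = 50.6000.
Version B weighted sum = 4·54 + 1·78 + 3·74 + 3·88 + 2·53 + 2·10 = 216 + 78 + 222 + 264 + 106 + 20 = 906; overall_B = 906/15 = 60.4000.
Difference = 50.6000 − 60.4000 = -9.8000 ≈ -9.8.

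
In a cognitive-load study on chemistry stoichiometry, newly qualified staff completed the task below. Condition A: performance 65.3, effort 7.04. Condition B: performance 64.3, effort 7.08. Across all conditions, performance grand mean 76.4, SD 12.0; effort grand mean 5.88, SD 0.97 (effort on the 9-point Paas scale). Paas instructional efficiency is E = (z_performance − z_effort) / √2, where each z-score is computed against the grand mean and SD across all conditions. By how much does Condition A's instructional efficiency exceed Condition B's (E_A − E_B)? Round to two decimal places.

0.09

Condition A: z_P = (65.3 − 76.4)/12.0 = -0.9250; z_E = (7.04 − 5.88)/0.97 = 1.1959; E_A = (-0.9250 − 1.1959)/√2 = -1.4997.
Condition B: z_P = (64.3 − 76.4)/12.0 = -1.0083; z_E = (7.08 − 5.88)/0.97 = 1.2371; E_B = (-1.0083 − 1.2371)/√2 = -1.5877.
E_A − E_B = -1.4997 − (-1.5877) = 0.0880 ≈ 0.09.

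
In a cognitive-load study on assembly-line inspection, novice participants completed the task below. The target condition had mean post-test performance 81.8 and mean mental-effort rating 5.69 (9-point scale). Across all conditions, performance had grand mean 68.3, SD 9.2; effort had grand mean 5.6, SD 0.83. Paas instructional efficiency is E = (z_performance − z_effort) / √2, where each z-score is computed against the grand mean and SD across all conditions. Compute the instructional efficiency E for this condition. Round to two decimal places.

z_performance = (81.8 − 68.3) / 9.2 = 13.5000 / 9.2 = 1.4674.
z_effort = (5.69 − 5.6) / 0.83 = 0.0900 / 0.83 = 0.1084.
z_P − z_E = 1.4674 − 0.1084 = 1.3590.
E = 1.3590 / √2 = 1.3590 / 1.41421 = 0.9610 ≈ 0.96.

0.96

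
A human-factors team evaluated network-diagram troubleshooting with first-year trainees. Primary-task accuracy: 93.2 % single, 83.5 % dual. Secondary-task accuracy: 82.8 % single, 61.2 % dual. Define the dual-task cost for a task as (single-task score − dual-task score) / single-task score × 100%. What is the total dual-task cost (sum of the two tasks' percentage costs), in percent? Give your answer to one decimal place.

36.5

Primary cost = (93.2 − 83.5) / 93.2 × 100% = 10.4077%.
Secondary cost = (82.8 − 61.2) / 82.8 × 100% = 26.0870%.
Total = 10.4077% + 26.0870% = 36.4947% ≈ 36.5%.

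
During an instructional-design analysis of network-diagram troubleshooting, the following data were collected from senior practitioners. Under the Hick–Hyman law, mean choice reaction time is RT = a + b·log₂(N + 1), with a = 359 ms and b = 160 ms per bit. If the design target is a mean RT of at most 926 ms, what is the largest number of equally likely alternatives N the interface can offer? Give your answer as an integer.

10

Set 359 + 160·log₂(N + 1) ≤ 926.
log₂(N + 1) ≤ (926 − 359) / 160 = 3.5438.
N + 1 ≤ 2^3.5438 = 11.6625.
N ≤ 10.6625, so the largest integer N is 10.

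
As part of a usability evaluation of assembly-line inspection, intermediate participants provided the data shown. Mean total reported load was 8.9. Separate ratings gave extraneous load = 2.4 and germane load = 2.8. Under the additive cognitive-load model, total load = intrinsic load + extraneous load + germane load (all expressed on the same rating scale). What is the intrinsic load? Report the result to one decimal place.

intrinsic load = total − extraneous − germane
             = 8.9 − 2.4 − 2.8 = 3.7.

3.7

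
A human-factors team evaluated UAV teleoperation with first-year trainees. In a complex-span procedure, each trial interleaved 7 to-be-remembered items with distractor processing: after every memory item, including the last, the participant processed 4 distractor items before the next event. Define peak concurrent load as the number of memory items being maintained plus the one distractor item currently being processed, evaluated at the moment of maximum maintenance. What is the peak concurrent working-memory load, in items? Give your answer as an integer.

8

Maintenance is greatest during the distractor(s) after memory item 7: all 7 memory items are being held.
One distractor item is concurrently being processed.
Peak concurrent load = 7 + 1 = 8 items.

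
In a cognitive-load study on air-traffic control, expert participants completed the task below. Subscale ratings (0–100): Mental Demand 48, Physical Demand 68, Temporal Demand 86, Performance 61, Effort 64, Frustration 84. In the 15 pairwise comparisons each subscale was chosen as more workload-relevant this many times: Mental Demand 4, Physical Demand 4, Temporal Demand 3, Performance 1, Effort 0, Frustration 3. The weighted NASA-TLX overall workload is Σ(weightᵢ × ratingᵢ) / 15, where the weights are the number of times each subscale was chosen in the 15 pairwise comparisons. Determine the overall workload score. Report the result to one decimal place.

The tallies are the weights (they sum to 15).
Weighted sum = 4·48 + 4·68 + 3·86 + 1·61 + 0·64 + 3·84
            = 192 + 272 + 258 + 61 + 0 + 252 = 1035.
Overall workload = 1035 / 15 = 69.0000 ≈ 69.0.

69.0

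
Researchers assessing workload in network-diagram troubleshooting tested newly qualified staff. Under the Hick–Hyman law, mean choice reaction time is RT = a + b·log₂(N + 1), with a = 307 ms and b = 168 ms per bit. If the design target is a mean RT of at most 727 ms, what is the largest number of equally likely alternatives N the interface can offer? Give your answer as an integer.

4

Set 307 + 168·log₂(N + 1) ≤ 727.
log₂(N + 1) ≤ (727 − 307) / 168 = 2.5000.
N + 1 ≤ 2^2.5000 = 5.6569.
N ≤ 4.6569, so the largest integer N is 4.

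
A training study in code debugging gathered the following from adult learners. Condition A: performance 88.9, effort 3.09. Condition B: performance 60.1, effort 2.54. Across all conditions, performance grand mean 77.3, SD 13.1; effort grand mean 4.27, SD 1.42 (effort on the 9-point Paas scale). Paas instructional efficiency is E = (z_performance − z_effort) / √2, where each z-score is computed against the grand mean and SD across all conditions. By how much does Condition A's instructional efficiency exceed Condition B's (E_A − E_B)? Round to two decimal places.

1.28

Condition A: z_P = (88.9 − 77.3)/13.1 = 0.8855; z_E = (3.09 − 4.27)/1.42 = -0.8310; E_A = (0.8855 − (-0.8310))/√2 = 1.2137.
Condition B: z_P = (60.1 − 77.3)/13.1 = -1.3130; z_E = (2.54 − 4.27)/1.42 = -1.2183; E_B = (-1.3130 − (-1.2183))/√2 = -0.0670.
E_A − E_B = 1.2137 − (-0.0670) = 1.2807 ≈ 1.28.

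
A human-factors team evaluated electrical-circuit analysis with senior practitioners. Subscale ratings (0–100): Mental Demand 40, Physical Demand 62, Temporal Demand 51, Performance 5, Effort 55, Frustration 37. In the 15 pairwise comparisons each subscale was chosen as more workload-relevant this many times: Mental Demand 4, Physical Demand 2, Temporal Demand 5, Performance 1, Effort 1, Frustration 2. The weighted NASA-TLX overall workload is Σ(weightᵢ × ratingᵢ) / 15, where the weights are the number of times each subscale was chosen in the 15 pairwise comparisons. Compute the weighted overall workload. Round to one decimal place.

The tallies are the weights (they sum to 15).
Weighted sum = 4·40 + 2·62 + 5·51 + 1·5 + 1·55 + 2·37
            = 160 + 124 + 255 + 5 + 55 + 74 = 673.
Overall workload = 673 / 15 = 44.8667 ≈ 44.9.

44.9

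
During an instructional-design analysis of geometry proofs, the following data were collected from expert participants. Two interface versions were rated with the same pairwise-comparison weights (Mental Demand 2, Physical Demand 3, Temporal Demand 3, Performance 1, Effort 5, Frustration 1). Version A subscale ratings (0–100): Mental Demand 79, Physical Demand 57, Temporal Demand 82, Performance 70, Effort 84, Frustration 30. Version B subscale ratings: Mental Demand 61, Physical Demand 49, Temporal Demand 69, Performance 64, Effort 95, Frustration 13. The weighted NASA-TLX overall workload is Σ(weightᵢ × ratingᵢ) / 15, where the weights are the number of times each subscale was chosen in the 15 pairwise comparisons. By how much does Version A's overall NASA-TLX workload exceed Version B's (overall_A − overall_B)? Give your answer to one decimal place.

4.5

Version A weighted sum = 2·79 + 3·57 + 3·82 + 1·70 + 5·84 + 1·30 = 158 + 171 + 246 + 70 + 420 + 30 = 1095; overall_A = 1095/15 = 73.0000.
Version B weighted sum = 2·61 + 3·49 + 3·69 + 1·64 + 5·95 + 1·13 = 122 + 147 + 207 + 64 + 475 + 13 = 1028; overall_B = 1028/15 = 68.5333.
Difference = 73.0000 − 68.5333 = 4.4667 ≈ 4.5.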